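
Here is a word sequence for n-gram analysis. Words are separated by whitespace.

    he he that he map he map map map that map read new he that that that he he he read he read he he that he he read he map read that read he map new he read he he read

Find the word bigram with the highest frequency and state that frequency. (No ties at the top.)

"he he", 6 times

Bigram frequencies (highest first):
  he he: 6
  he read: 5
  read he: 5
  he map: 4
  he that: 3
  that he: 3
  … (11 more, each ≤ 2)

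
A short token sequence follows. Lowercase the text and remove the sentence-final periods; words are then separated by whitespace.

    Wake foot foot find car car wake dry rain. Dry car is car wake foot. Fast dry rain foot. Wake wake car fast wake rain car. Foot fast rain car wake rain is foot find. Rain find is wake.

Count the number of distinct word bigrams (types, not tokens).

30

39 tokens → 38 bigram windows in total.
Repeated bigrams (each contributes count−1 duplicates):
  car wake: 3
  dry rain: 2
  foot fast: 2
  foot find: 2
  rain car: 2
  wake foot: 2
  wake rain: 2
8 duplicate windows → 38 − 8 = 30 distinct.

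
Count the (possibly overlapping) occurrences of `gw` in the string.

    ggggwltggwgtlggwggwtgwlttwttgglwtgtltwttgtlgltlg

Sliding a length-2 window over the 48 characters (47 positions):
  position 4–5: gw
  position 9–10: gw
  position 15–16: gw
  position 18–19: gw
  position 21–22: gw

5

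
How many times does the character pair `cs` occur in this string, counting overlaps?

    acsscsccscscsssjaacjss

5

Sliding a length-2 window over the 22 characters (21 positions):
  position 2–3: cs
  position 5–6: cs
  position 8–9: cs
  position 10–11: cs
  position 12–13: cs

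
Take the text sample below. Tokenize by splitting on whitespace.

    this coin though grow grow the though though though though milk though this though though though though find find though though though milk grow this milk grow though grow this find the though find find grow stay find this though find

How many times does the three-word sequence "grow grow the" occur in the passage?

Scanning the 39 overlapping trigram windows for "grow grow the":
  position 4–6: grow grow the

1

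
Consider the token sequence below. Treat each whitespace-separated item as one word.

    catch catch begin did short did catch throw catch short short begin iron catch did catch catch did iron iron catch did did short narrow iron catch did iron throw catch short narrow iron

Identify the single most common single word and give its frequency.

"catch", 10 times

Unigram frequencies (highest first):
  catch: 10
  did: 7
  iron: 6
  short: 5
  begin: 2
  throw: 2
  … (1 more, each ≤ 2)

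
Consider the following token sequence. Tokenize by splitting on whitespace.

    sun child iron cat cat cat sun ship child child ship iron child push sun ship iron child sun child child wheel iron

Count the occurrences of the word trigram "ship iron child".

Scanning the 21 overlapping trigram windows for "ship iron child":
  position 11–13: ship iron child
  position 16–18: ship iron child

2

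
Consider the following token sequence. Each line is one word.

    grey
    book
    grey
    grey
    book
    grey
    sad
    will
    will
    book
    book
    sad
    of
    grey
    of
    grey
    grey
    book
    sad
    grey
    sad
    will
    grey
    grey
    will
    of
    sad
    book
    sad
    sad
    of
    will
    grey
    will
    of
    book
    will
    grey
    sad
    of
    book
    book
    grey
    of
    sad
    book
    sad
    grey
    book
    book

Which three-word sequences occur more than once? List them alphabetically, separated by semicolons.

book sad grey; grey book grey; grey grey book; grey sad will; grey will of; of sad book; sad book sad

Trigram counts meeting the condition (more than once):
  book sad grey: 2
  grey book grey: 2
  grey grey book: 2
  grey sad will: 2
  grey will of: 2
  of sad book: 2
  sad book sad: 2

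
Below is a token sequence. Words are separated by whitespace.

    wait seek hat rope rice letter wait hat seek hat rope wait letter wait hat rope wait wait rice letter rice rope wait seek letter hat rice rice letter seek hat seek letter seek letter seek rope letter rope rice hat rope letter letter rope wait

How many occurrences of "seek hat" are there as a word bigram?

3

Scanning the 45 overlapping bigram windows for "seek hat":
  position 2–3: seek hat
  position 9–10: seek hat
  position 30–31: seek hat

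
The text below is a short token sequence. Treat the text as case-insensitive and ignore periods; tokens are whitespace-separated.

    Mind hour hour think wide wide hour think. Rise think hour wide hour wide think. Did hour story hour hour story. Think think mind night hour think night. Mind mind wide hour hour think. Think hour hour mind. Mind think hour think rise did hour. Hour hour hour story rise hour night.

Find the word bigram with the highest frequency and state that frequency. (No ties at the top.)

Bigram frequencies (highest first):
  hour hour: 7
  hour think: 5
  wide hour: 3
  think hour: 3
  hour story: 3
  think rise: 2
  … (24 more, each ≤ 2)

"hour hour", 7 times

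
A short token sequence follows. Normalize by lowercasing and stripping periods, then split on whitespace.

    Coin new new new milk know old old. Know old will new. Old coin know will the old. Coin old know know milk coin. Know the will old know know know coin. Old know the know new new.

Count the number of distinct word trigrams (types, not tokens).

34

38 tokens → 36 trigram windows in total.
Repeated trigrams (each contributes count−1 duplicates):
  coin old know: 2
  old know know: 2
2 duplicate windows → 36 − 2 = 34 distinct.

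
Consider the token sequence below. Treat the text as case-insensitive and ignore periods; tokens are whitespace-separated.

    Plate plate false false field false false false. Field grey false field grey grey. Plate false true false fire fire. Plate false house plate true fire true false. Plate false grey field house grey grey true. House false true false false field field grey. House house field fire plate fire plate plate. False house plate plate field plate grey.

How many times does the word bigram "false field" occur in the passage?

4

Scanning the 58 overlapping bigram windows for "false field":
  position 4–5: false field
  position 8–9: false field
  position 11–12: false field
  position 41–42: false field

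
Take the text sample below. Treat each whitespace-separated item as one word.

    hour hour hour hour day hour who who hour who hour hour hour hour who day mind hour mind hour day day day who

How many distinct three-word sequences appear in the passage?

24 tokens → 22 trigram windows in total.
Repeated trigrams (each contributes count−1 duplicates):
  hour hour hour: 4
3 duplicate windows → 22 − 3 = 19 distinct.

19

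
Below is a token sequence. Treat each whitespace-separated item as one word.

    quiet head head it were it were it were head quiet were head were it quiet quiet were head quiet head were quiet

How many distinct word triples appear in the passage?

23 tokens → 21 trigram windows in total.
Repeated trigrams (each contributes count−1 duplicates):
  it were it: 2
  quiet were head: 2
  were head quiet: 2
  were it were: 2
4 duplicate windows → 21 − 4 = 17 distinct.

17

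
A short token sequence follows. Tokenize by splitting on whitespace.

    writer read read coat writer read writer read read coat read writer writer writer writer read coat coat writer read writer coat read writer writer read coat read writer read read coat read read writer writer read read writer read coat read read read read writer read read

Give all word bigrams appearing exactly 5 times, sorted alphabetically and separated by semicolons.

Bigram counts meeting the condition (exactly 5 times):
  coat read: 5
  writer writer: 5

coat read; writer writer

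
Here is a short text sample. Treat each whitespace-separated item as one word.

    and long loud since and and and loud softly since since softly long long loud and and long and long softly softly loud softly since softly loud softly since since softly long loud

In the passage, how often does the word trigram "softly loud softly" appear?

Scanning the 31 overlapping trigram windows for "softly loud softly":
  position 22–24: softly loud softly
  position 26–28: softly loud softly

2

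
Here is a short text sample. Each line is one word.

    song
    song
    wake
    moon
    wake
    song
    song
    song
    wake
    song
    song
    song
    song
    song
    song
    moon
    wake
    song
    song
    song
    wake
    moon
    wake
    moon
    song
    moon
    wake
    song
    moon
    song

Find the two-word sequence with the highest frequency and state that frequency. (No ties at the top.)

Bigram frequencies (highest first):
  song song: 10
  moon wake: 4
  wake song: 4
  song wake: 3
  wake moon: 3
  song moon: 3
  … (1 more, each ≤ 2)

"song song", 10 times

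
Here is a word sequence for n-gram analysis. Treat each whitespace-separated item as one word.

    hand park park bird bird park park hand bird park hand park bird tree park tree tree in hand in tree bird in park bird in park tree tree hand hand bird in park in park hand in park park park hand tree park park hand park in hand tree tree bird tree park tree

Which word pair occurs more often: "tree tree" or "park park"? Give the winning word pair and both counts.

"tree tree": 3 occurrences
"park park": 5 occurrences

"park park" (5 vs 3)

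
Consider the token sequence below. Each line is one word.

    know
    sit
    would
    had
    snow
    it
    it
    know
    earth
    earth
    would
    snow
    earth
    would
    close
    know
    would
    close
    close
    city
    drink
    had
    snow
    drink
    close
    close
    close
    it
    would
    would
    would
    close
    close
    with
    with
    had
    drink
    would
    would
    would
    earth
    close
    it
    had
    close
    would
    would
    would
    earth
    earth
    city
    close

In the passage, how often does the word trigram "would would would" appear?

3

Scanning the 50 overlapping trigram windows for "would would would":
  position 29–31: would would would
  position 38–40: would would would
  position 46–48: would would would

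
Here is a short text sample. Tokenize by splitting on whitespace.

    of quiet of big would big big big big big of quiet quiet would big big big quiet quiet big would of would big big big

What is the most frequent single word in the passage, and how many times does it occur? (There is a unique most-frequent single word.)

Unigram frequencies (highest first):
  big: 13
  quiet: 5
  of: 4
  would: 4

"big", 13 times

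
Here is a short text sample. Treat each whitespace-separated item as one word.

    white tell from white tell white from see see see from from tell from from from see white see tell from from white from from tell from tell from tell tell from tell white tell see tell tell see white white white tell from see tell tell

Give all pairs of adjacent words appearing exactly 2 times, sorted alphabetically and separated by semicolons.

Bigram counts meeting the condition (exactly 2 times):
  from white: 2
  see see: 2
  see white: 2
  tell see: 2
  tell white: 2
  white from: 2
  white white: 2

from white; see see; see white; tell see; tell white; white from; white white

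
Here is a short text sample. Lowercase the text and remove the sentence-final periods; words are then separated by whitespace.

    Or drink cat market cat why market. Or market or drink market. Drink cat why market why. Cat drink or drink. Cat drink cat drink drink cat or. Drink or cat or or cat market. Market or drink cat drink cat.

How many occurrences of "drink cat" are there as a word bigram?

7

Scanning the 40 overlapping bigram windows for "drink cat":
  position 2–3: drink cat
  position 13–14: drink cat
  position 21–22: drink cat
  position 23–24: drink cat
  position 26–27: drink cat
  position 38–39: drink cat
  position 40–41: drink cat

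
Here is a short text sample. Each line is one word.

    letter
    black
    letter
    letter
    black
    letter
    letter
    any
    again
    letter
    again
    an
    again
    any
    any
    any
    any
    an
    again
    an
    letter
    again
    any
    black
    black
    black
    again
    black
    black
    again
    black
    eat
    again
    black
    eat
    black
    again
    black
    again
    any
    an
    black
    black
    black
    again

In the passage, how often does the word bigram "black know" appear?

0

Scanning the 44 overlapping bigram windows for "black know":
  (none found)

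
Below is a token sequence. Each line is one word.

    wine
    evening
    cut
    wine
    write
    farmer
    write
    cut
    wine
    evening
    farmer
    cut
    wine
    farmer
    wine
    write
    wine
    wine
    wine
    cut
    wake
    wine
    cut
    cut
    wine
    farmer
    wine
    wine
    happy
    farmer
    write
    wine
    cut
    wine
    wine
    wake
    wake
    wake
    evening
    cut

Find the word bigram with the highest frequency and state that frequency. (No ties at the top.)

Bigram frequencies (highest first):
  cut wine: 5
  wine wine: 4
  wine cut: 3
  wine evening: 2
  evening cut: 2
  wine write: 2
  … (16 more, each ≤ 2)

"cut wine", 5 times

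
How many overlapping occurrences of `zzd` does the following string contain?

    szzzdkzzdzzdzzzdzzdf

Sliding a length-3 window over the 20 characters (18 positions):
  position 3–5: zzd
  position 7–9: zzd
  position 10–12: zzd
  position 14–16: zzd
  position 17–19: zzd

5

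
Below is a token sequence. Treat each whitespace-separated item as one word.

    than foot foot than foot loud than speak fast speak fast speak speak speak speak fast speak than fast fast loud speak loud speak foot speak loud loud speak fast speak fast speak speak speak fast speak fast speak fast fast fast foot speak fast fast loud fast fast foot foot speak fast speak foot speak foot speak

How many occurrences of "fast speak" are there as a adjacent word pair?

Scanning the 57 overlapping bigram windows for "fast speak":
  position 9–10: fast speak
  position 11–12: fast speak
  position 16–17: fast speak
  position 30–31: fast speak
  position 32–33: fast speak
  position 36–37: fast speak
  position 38–39: fast speak
  position 53–54: fast speak

8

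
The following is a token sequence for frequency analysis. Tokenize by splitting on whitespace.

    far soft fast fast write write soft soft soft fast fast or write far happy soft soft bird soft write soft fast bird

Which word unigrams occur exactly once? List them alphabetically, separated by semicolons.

Unigram counts meeting the condition (exactly once):
  happy: 1
  or: 1

happy; or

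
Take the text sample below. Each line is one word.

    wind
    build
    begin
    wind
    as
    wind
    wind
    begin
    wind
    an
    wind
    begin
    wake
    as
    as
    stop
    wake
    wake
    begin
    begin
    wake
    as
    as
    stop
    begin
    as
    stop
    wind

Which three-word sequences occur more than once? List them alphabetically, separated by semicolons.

Trigram counts meeting the condition (more than once):
  as as stop: 2
  begin wake as: 2
  wake as as: 2

as as stop; begin wake as; wake as as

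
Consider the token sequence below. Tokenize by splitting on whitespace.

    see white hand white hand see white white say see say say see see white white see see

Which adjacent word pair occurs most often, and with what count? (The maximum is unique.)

Bigram frequencies (highest first):
  see white: 3
  white hand: 2
  white white: 2
  say see: 2
  see see: 2
  hand white: 1
  … (5 more, each ≤ 1)

"see white", 3 times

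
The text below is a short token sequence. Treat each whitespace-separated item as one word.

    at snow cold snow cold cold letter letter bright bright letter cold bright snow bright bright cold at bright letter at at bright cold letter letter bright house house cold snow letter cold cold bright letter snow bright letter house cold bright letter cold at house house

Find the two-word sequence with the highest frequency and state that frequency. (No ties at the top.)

"bright letter", 5 times

Bigram frequencies (highest first):
  bright letter: 5
  letter cold: 3
  cold bright: 3
  snow cold: 2
  cold snow: 2
  cold cold: 2
  … (19 more, each ≤ 2)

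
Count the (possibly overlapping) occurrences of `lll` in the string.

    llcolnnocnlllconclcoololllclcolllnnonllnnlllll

Sliding a length-3 window over the 46 characters (44 positions):
  position 11–13: lll
  position 24–26: lll
  position 31–33: lll
  position 42–44: lll
  position 43–45: lll
  position 44–46: lll

6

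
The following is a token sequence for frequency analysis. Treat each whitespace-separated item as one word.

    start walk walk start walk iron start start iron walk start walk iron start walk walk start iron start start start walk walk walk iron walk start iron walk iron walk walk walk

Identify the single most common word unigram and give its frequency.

"walk", 15 times

Unigram frequencies (highest first):
  walk: 15
  start: 11
  iron: 7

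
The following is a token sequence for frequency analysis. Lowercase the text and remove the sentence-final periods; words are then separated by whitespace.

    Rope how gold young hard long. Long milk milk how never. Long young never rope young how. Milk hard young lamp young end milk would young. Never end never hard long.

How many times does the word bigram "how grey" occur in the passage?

0

Scanning the 30 overlapping bigram windows for "how grey":
  (none found)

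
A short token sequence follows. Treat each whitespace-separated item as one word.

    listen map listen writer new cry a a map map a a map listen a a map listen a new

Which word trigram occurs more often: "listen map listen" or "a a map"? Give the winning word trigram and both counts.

"listen map listen": 1 occurrence
"a a map": 3 occurrences

"a a map" (3 vs 1)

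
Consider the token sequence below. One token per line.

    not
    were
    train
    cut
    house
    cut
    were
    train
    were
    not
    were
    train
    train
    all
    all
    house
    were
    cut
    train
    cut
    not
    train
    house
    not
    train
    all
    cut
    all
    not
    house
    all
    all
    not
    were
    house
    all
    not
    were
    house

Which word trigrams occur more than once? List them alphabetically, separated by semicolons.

Trigram counts meeting the condition (more than once):
  all not were: 2
  not were house: 2
  not were train: 2

all not were; not were house; not were train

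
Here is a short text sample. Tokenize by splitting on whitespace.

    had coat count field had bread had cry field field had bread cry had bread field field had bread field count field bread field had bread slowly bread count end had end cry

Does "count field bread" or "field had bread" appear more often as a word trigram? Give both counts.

"count field bread": 1 occurrence
"field had bread": 4 occurrences

"field had bread" (4 vs 1)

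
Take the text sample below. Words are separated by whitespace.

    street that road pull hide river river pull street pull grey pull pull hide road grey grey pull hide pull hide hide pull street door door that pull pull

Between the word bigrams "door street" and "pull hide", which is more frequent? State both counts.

"door street": 0 occurrences
"pull hide": 4 occurrences

"pull hide" (4 vs 0)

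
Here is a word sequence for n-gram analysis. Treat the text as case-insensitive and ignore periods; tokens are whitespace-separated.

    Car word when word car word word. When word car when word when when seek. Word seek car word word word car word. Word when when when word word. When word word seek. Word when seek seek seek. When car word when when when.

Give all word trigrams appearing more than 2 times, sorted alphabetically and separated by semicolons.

car word word; word when when; word when word; word word when

Trigram counts meeting the condition (more than 2 times):
  car word word: 3
  word when when: 3
  word when word: 3
  word word when: 3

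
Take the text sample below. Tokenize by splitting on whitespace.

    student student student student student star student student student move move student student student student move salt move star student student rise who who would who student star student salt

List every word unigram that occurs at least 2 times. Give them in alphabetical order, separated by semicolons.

move; salt; star; student; who

Unigram counts meeting the condition (at least 2 times):
  move: 4
  salt: 2
  star: 3
  student: 16
  who: 3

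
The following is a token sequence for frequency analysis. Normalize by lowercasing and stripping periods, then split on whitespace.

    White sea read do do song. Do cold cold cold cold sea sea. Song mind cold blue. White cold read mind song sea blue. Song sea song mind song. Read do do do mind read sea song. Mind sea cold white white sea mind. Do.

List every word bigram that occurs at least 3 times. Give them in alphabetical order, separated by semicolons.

cold cold; do do; sea song; song mind

Bigram counts meeting the condition (at least 3 times):
  cold cold: 3
  do do: 3
  sea song: 3
  song mind: 3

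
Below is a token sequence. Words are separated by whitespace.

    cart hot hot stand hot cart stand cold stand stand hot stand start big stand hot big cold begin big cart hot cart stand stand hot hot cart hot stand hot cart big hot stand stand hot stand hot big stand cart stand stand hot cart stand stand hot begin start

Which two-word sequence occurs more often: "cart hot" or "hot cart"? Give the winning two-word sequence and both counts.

"cart hot": 3 occurrences
"hot cart": 5 occurrences

"hot cart" (5 vs 3)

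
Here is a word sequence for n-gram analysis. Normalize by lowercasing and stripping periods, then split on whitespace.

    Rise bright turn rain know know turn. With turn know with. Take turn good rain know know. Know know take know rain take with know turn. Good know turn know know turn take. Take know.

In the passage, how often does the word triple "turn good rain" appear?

1

Scanning the 33 overlapping trigram windows for "turn good rain":
  position 13–15: turn good rain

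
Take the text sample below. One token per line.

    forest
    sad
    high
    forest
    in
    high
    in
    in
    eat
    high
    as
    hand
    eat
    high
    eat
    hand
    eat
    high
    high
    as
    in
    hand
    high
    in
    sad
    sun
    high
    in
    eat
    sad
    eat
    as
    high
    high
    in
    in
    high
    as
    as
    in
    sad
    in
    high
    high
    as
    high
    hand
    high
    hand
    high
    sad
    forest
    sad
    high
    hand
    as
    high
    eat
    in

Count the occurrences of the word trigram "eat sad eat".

1

Scanning the 57 overlapping trigram windows for "eat sad eat":
  position 29–31: eat sad eat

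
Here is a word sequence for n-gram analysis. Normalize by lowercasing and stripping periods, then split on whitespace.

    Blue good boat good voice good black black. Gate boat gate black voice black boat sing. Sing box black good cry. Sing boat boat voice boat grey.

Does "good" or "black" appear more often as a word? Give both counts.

"black" (5 vs 4)

"good": 4 occurrences
"black": 5 occurrences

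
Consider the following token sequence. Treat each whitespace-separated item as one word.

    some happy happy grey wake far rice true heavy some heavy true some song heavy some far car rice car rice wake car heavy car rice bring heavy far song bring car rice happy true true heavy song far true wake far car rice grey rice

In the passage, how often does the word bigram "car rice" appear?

5

Scanning the 45 overlapping bigram windows for "car rice":
  position 18–19: car rice
  position 20–21: car rice
  position 25–26: car rice
  position 32–33: car rice
  position 43–44: car rice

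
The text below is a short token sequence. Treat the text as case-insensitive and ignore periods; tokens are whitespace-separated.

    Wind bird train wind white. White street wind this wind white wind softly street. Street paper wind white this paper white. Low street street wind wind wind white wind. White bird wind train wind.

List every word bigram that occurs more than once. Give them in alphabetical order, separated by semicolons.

street street; street wind; train wind; white wind; wind white; wind wind

Bigram counts meeting the condition (more than once):
  street street: 2
  street wind: 2
  train wind: 2
  white wind: 2
  wind white: 5
  wind wind: 2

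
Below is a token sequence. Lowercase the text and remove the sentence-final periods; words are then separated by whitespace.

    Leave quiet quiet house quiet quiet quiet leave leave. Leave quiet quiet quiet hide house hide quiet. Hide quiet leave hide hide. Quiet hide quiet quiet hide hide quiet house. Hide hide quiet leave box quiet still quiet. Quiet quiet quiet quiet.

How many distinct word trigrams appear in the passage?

29

42 tokens → 40 trigram windows in total.
Repeated trigrams (each contributes count−1 duplicates):
  quiet quiet quiet: 5
  hide hide quiet: 3
  hide quiet hide: 2
  hide quiet leave: 2
  leave quiet quiet: 2
  quiet hide quiet: 2
  quiet quiet hide: 2
11 duplicate windows → 40 − 11 = 29 distinct.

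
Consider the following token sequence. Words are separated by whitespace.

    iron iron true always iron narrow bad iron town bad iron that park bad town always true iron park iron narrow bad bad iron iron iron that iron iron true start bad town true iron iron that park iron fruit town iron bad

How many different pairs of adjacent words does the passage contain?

27

43 tokens → 42 bigram windows in total.
Repeated bigrams (each contributes count−1 duplicates):
  iron iron: 5
  bad iron: 3
  iron that: 3
  bad town: 2
  iron narrow: 2
  iron true: 2
  narrow bad: 2
  park iron: 2
  … (2 more repeated)
15 duplicate windows → 42 − 15 = 27 distinct.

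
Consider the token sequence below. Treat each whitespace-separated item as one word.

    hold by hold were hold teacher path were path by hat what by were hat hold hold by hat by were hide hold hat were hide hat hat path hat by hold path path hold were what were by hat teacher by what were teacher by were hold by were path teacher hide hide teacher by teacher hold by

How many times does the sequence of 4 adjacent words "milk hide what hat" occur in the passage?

0

Scanning the 56 overlapping 4-gram windows for "milk hide what hat":
  (none found)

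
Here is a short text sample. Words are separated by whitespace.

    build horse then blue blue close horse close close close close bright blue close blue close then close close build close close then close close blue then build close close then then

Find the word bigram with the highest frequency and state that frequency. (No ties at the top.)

Bigram frequencies (highest first):
  close close: 7
  blue close: 3
  close then: 3
  close blue: 2
  then close: 2
  build close: 2
  … (12 more, each ≤ 1)

"close close", 7 times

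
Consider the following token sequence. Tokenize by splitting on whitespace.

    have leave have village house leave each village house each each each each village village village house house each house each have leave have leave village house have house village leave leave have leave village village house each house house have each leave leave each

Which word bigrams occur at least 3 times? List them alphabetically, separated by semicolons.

each each; have leave; house each; leave have; village house; village village

Bigram counts meeting the condition (at least 3 times):
  each each: 3
  have leave: 4
  house each: 4
  leave have: 3
  village house: 5
  village village: 3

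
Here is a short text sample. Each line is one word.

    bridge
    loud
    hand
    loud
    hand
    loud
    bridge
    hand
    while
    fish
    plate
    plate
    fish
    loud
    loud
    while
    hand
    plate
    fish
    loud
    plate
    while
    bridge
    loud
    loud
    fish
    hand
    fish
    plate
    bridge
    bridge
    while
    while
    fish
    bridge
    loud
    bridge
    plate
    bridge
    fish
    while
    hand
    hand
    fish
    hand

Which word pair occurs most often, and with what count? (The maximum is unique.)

Bigram frequencies (highest first):
  bridge loud: 3
  loud hand: 2
  hand loud: 2
  loud bridge: 2
  while fish: 2
  fish plate: 2
  … (24 more, each ≤ 2)

"bridge loud", 3 times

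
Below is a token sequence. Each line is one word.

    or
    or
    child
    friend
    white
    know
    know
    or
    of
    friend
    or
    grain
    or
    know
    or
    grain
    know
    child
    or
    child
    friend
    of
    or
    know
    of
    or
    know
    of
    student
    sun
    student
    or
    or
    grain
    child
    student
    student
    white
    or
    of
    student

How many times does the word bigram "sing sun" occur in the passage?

0

Scanning the 40 overlapping bigram windows for "sing sun":
  (none found)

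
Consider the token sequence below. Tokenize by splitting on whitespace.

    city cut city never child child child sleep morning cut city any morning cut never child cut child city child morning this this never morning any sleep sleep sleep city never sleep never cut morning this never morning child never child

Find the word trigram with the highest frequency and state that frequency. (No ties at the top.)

Trigram frequencies (highest first):
  this never morning: 2
  city cut city: 1
  cut city never: 1
  city never child: 1
  never child child: 1
  child child child: 1
  … (32 more, each ≤ 1)

"this never morning", 2 times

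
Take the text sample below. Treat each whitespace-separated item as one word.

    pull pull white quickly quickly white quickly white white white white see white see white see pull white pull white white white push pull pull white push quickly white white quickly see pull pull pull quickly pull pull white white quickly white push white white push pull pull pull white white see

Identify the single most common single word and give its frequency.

Unigram frequencies (highest first):
  white: 22
  pull: 14
  quickly: 7
  see: 5
  push: 4

"white", 22 times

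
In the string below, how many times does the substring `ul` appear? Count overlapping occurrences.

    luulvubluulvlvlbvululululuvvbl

6

Sliding a length-2 window over the 30 characters (29 positions):
  position 3–4: ul
  position 10–11: ul
  position 18–19: ul
  position 20–21: ul
  position 22–23: ul
  position 24–25: ul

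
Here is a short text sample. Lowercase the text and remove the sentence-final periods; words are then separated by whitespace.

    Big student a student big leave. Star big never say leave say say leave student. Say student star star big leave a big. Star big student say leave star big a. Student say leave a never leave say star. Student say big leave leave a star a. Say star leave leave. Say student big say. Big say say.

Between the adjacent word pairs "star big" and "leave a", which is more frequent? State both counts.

"star big" (4 vs 3)

"star big": 4 occurrences
"leave a": 3 occurrences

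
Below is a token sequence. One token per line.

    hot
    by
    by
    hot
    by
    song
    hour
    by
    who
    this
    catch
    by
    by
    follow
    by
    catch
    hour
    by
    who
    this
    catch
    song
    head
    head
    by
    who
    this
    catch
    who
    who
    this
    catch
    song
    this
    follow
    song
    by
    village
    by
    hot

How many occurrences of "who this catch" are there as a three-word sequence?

4

Scanning the 38 overlapping trigram windows for "who this catch":
  position 9–11: who this catch
  position 19–21: who this catch
  position 26–28: who this catch
  position 30–32: who this catch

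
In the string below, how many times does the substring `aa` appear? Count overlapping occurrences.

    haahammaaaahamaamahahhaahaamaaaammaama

11

Sliding a length-2 window over the 38 characters (37 positions):
  position 2–3: aa
  position 8–9: aa
  position 9–10: aa
  position 10–11: aa
  position 15–16: aa
  position 23–24: aa
  position 26–27: aa
  position 29–30: aa
  position 30–31: aa
  position 31–32: aa
  … (1 more)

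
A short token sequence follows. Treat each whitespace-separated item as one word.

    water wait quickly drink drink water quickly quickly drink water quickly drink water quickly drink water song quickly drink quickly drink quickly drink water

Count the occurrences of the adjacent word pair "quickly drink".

7

Scanning the 23 overlapping bigram windows for "quickly drink":
  position 3–4: quickly drink
  position 8–9: quickly drink
  position 11–12: quickly drink
  position 14–15: quickly drink
  position 18–19: quickly drink
  position 20–21: quickly drink
  position 22–23: quickly drink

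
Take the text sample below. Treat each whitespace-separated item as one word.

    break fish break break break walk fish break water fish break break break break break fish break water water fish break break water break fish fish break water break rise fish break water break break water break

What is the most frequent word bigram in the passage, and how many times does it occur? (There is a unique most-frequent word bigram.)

Bigram frequencies (highest first):
  break break: 8
  fish break: 7
  break water: 6
  water break: 4
  break fish: 3
  water fish: 2
  … (6 more, each ≤ 1)

"break break", 8 times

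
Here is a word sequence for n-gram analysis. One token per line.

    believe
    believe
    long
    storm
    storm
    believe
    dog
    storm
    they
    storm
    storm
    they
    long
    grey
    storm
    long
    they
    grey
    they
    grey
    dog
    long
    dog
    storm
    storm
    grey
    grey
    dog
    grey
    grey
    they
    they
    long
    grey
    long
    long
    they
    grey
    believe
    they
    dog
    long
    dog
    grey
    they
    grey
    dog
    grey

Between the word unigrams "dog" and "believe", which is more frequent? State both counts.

"dog" (7 vs 4)

"dog": 7 occurrences
"believe": 4 occurrences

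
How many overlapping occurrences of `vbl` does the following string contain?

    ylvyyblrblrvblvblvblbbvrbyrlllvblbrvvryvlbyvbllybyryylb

5

Sliding a length-3 window over the 55 characters (53 positions):
  position 12–14: vbl
  position 15–17: vbl
  position 18–20: vbl
  position 31–33: vbl
  position 44–46: vbl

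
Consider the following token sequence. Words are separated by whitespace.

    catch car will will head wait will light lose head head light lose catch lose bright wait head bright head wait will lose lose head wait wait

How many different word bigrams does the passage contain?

21

27 tokens → 26 bigram windows in total.
Repeated bigrams (each contributes count−1 duplicates):
  head wait: 3
  light lose: 2
  lose head: 2
  wait will: 2
5 duplicate windows → 26 − 5 = 21 distinct.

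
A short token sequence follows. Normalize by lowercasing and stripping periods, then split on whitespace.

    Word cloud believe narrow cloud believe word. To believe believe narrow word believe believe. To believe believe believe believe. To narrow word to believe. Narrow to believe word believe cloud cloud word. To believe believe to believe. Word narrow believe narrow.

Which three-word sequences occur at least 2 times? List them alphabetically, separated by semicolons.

Trigram counts meeting the condition (at least 2 times):
  believe believe believe: 2
  believe believe to: 3
  believe to believe: 2
  to believe believe: 3
  to believe word: 2
  word to believe: 3

believe believe believe; believe believe to; believe to believe; to believe believe; to believe word; word to believe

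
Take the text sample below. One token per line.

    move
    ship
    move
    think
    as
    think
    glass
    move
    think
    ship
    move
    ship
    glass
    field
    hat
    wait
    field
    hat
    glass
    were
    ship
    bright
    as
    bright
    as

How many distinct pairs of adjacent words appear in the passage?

25 tokens → 24 bigram windows in total.
Repeated bigrams (each contributes count−1 duplicates):
  bright as: 2
  field hat: 2
  move ship: 2
  move think: 2
  ship move: 2
5 duplicate windows → 24 − 5 = 19 distinct.

19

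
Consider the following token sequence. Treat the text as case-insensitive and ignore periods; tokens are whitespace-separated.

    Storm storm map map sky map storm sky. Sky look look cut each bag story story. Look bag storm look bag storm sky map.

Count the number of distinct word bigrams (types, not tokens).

19

24 tokens → 23 bigram windows in total.
Repeated bigrams (each contributes count−1 duplicates):
  bag storm: 2
  look bag: 2
  sky map: 2
  storm sky: 2
4 duplicate windows → 23 − 4 = 19 distinct.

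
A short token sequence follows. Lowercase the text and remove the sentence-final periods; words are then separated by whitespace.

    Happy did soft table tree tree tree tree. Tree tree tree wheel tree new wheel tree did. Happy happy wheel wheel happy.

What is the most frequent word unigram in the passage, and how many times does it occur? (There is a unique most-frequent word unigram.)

Unigram frequencies (highest first):
  tree: 9
  happy: 4
  wheel: 4
  did: 2
  soft: 1
  table: 1
  … (1 more, each ≤ 1)

"tree", 9 times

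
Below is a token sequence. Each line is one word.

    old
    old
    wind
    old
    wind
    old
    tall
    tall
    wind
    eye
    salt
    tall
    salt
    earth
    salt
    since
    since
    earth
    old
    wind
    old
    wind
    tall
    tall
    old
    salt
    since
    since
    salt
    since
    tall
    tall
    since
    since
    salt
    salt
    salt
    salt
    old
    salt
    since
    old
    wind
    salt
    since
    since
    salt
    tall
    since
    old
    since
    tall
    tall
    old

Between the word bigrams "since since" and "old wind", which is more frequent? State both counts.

"since since": 4 occurrences
"old wind": 5 occurrences

"old wind" (5 vs 4)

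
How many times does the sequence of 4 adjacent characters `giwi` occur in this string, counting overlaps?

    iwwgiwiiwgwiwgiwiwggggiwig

Sliding a length-4 window over the 26 characters (23 positions):
  position 4–7: giwi
  position 14–17: giwi
  position 22–25: giwi

3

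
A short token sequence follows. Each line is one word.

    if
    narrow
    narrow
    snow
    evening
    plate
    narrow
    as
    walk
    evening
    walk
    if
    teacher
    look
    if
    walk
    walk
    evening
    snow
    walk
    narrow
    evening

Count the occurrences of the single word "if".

3

Scanning the 22 tokens for "if":
  position 1: if
  position 12: if
  position 15: if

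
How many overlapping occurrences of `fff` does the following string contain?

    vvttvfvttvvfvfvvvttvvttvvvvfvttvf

Sliding a length-3 window over the 33 characters (31 positions):
  (no match at any position)

0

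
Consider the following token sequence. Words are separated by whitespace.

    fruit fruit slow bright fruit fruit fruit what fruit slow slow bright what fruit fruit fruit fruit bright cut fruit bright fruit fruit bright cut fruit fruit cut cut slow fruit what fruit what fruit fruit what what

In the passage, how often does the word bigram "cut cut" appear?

1

Scanning the 37 overlapping bigram windows for "cut cut":
  position 28–29: cut cut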